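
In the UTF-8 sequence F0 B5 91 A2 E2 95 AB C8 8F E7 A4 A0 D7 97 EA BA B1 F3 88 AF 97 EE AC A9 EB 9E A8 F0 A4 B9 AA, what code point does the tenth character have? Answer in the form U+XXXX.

Offset 0: leading byte 0xF0 = 11110000 → 4-byte char #1 = F0 B5 91 A2.
Offset 4: leading byte 0xE2 = 11100010 → 3-byte char #2 = E2 95 AB.
Offset 7: leading byte 0xC8 = 11001000 → 2-byte char #3 = C8 8F.
Offset 9: leading byte 0xE7 = 11100111 → 3-byte char #4 = E7 A4 A0.
Offset 12: leading byte 0xD7 = 11010111 → 2-byte char #5 = D7 97.
Offset 14: leading byte 0xEA = 11101010 → 3-byte char #6 = EA BA B1.
Offset 17: leading byte 0xF3 = 11110011 → 4-byte char #7 = F3 88 AF 97.
Offset 21: leading byte 0xEE = 11101110 → 3-byte char #8 = EE AC A9.
Offset 24: leading byte 0xEB = 11101011 → 3-byte char #9 = EB 9E A8.
Offset 27: leading byte 0xF0 = 11110000 → 4-byte char #10 = F0 A4 B9 AA.
Leading byte 0xF0 = 11110000 matches 11110xxx → 4-byte sequence.
Byte 1: 0xF0 = 11110000, payload 000 (3 bits).
Byte 2: 0xA4 = 10100100 (10xxxxxx ✓), payload 100100.
Byte 3: 0xB9 = 10111001 (10xxxxxx ✓), payload 111001.
Byte 4: 0xAA = 10101010 (10xxxxxx ✓), payload 101010.
Concatenate: 000100100111001101010 = 0x24E6A (21 bits → U+24E6A).

U+24E6A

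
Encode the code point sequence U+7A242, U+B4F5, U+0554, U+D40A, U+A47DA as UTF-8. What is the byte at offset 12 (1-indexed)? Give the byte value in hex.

0x8A

1-indexed offset 12 is 0-indexed offset 11.
U+7A242 → 4-byte form F1 BA 89 82 at offsets 0–3.
U+B4F5 → 3-byte form EB 93 B5 at offsets 4–6.
U+0554 → 2-byte form D5 94 at offsets 7–8.
U+D40A → 3-byte form ED 90 8A at offsets 9–11.
Offset 11 falls in char 4's range; it's byte 3 of ED 90 8A = 0x8A.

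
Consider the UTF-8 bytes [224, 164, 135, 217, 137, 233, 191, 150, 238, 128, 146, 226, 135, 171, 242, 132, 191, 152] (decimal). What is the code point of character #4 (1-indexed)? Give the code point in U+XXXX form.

Offset 0: leading byte 0xE0 = 11100000 → 3-byte char #1 = E0 A4 87.
Offset 3: leading byte 0xD9 = 11011001 → 2-byte char #2 = D9 89.
Offset 5: leading byte 0xE9 = 11101001 → 3-byte char #3 = E9 BF 96.
Offset 8: leading byte 0xEE = 11101110 → 3-byte char #4 = EE 80 92.
Leading byte 0xEE = 11101110 matches 1110xxxx → 3-byte sequence.
Byte 1: 0xEE = 11101110, payload 1110 (4 bits).
Byte 2: 0x80 = 10000000 (10xxxxxx ✓), payload 000000.
Byte 3: 0x92 = 10010010 (10xxxxxx ✓), payload 010010.
Concatenate: 1110000000010010 = 0xE012 (16 bits → U+E012).

U+E012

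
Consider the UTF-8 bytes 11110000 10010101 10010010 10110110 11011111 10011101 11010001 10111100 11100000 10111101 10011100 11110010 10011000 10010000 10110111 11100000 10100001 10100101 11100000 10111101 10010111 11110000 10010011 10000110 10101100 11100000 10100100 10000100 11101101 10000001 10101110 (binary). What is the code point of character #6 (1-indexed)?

Offset 0: leading byte 0xF0 = 11110000 → 4-byte char #1 = F0 95 92 B6.
Offset 4: leading byte 0xDF = 11011111 → 2-byte char #2 = DF 9D.
Offset 6: leading byte 0xD1 = 11010001 → 2-byte char #3 = D1 BC.
Offset 8: leading byte 0xE0 = 11100000 → 3-byte char #4 = E0 BD 9C.
Offset 11: leading byte 0xF2 = 11110010 → 4-byte char #5 = F2 98 90 B7.
Offset 15: leading byte 0xE0 = 11100000 → 3-byte char #6 = E0 A1 A5.
Leading byte 0xE0 = 11100000 matches 1110xxxx → 3-byte sequence.
Byte 1: 0xE0 = 11100000, payload 0000 (4 bits).
Byte 2: 0xA1 = 10100001 (10xxxxxx ✓), payload 100001.
Byte 3: 0xA5 = 10100101 (10xxxxxx ✓), payload 100101.
Concatenate: 0000100001100101 = 0x865 (16 bits → U+0865).

U+0865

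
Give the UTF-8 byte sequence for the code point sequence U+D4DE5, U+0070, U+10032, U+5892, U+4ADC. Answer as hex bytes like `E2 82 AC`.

F3 94 B7 A5 70 F0 90 80 B2 E5 A2 92 E4 AB 9C

U+D4DE5: 4-byte form → F3 94 B7 A5.
U+0070: 1-byte form → 70.
U+10032: 4-byte form → F0 90 80 B2.
U+5892: 3-byte form → E5 A2 92.
U+4ADC: 3-byte form → E4 AB 9C.
Concatenated (15 bytes): F3 94 B7 A5 70 F0 90 80 B2 E5 A2 92 E4 AB 9C.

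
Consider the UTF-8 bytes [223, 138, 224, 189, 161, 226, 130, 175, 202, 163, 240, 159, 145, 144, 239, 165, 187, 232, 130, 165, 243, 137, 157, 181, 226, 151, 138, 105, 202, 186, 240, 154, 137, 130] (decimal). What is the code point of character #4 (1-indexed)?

U+02A3

Offset 0: leading byte 0xDF = 11011111 → 2-byte char #1 = DF 8A.
Offset 2: leading byte 0xE0 = 11100000 → 3-byte char #2 = E0 BD A1.
Offset 5: leading byte 0xE2 = 11100010 → 3-byte char #3 = E2 82 AF.
Offset 8: leading byte 0xCA = 11001010 → 2-byte char #4 = CA A3.
Leading byte 0xCA = 11001010 matches 110xxxxx → 2-byte sequence.
Byte 1: 0xCA = 11001010, payload 01010 (5 bits).
Byte 2: 0xA3 = 10100011 (10xxxxxx ✓), payload 100011.
Concatenate: 01010100011 = 0x2A3 (11 bits → U+02A3).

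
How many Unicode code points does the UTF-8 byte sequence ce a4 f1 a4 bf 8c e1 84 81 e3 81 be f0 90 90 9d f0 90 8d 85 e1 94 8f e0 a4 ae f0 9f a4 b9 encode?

Byte at offset 0: 0xCE = 11001110 → 2-byte char (#1). Advance 2.
Byte at offset 2: 0xF1 = 11110001 → 4-byte char (#2). Advance 4.
Byte at offset 6: 0xE1 = 11100001 → 3-byte char (#3). Advance 3.
Byte at offset 9: 0xE3 = 11100011 → 3-byte char (#4). Advance 3.
Byte at offset 12: 0xF0 = 11110000 → 4-byte char (#5). Advance 4.
Byte at offset 16: 0xF0 = 11110000 → 4-byte char (#6). Advance 4.
Byte at offset 20: 0xE1 = 11100001 → 3-byte char (#7). Advance 3.
Byte at offset 23: 0xE0 = 11100000 → 3-byte char (#8). Advance 3.
Byte at offset 26: 0xF0 = 11110000 → 4-byte char (#9). Advance 4.
Reached end at offset 30 after 9 code points.

9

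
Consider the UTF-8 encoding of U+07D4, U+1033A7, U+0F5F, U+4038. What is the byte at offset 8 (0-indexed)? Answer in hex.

U+07D4 → 2-byte form DF 94 at offsets 0–1.
U+1033A7 → 4-byte form F4 83 8E A7 at offsets 2–5.
U+0F5F → 3-byte form E0 BD 9F at offsets 6–8.
Offset 8 falls in char 3's range; it's byte 3 of E0 BD 9F = 0x9F.

0x9F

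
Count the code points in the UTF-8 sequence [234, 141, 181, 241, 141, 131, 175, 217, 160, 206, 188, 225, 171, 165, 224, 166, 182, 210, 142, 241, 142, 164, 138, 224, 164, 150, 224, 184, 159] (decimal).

10

Byte at offset 0: 0xEA = 11101010 → 3-byte char (#1). Advance 3.
Byte at offset 3: 0xF1 = 11110001 → 4-byte char (#2). Advance 4.
Byte at offset 7: 0xD9 = 11011001 → 2-byte char (#3). Advance 2.
Byte at offset 9: 0xCE = 11001110 → 2-byte char (#4). Advance 2.
Byte at offset 11: 0xE1 = 11100001 → 3-byte char (#5). Advance 3.
Byte at offset 14: 0xE0 = 11100000 → 3-byte char (#6). Advance 3.
Byte at offset 17: 0xD2 = 11010010 → 2-byte char (#7). Advance 2.
Byte at offset 19: 0xF1 = 11110001 → 4-byte char (#8). Advance 4.
Byte at offset 23: 0xE0 = 11100000 → 3-byte char (#9). Advance 3.
Byte at offset 26: 0xE0 = 11100000 → 3-byte char (#10). Advance 3.
Reached end at offset 29 after 10 code points.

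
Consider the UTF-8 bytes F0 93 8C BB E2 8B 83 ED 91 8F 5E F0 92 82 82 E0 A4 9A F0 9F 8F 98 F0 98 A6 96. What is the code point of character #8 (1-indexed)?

Offset 0: leading byte 0xF0 = 11110000 → 4-byte char #1 = F0 93 8C BB.
Offset 4: leading byte 0xE2 = 11100010 → 3-byte char #2 = E2 8B 83.
Offset 7: leading byte 0xED = 11101101 → 3-byte char #3 = ED 91 8F.
Offset 10: leading byte 0x5E = 01011110 → 1-byte char #4 = 5E.
Offset 11: leading byte 0xF0 = 11110000 → 4-byte char #5 = F0 92 82 82.
Offset 15: leading byte 0xE0 = 11100000 → 3-byte char #6 = E0 A4 9A.
Offset 18: leading byte 0xF0 = 11110000 → 4-byte char #7 = F0 9F 8F 98.
Offset 22: leading byte 0xF0 = 11110000 → 4-byte char #8 = F0 98 A6 96.
Leading byte 0xF0 = 11110000 matches 11110xxx → 4-byte sequence.
Byte 1: 0xF0 = 11110000, payload 000 (3 bits).
Byte 2: 0x98 = 10011000 (10xxxxxx ✓), payload 011000.
Byte 3: 0xA6 = 10100110 (10xxxxxx ✓), payload 100110.
Byte 4: 0x96 = 10010110 (10xxxxxx ✓), payload 010110.
Concatenate: 000011000100110010110 = 0x18996 (21 bits → U+18996).

U+18996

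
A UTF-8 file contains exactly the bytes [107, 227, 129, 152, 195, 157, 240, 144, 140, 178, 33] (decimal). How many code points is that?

Byte at offset 0: 0x6B = 01101011 → 1-byte char (#1). Advance 1.
Byte at offset 1: 0xE3 = 11100011 → 3-byte char (#2). Advance 3.
Byte at offset 4: 0xC3 = 11000011 → 2-byte char (#3). Advance 2.
Byte at offset 6: 0xF0 = 11110000 → 4-byte char (#4). Advance 4.
Byte at offset 10: 0x21 = 00100001 → 1-byte char (#5). Advance 1.
Reached end at offset 11 after 5 code points.

5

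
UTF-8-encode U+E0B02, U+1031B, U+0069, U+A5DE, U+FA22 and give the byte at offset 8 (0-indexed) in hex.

0x69

U+E0B02 → 4-byte form F3 A0 AC 82 at offsets 0–3.
U+1031B → 4-byte form F0 90 8C 9B at offsets 4–7.
U+0069 → 1-byte form 69 at offsets 8–8.
Offset 8 falls in char 3's range; it's byte 1 of 69 = 0x69.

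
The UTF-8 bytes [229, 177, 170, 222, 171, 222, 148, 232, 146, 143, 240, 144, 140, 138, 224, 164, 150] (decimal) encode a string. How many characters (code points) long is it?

Byte at offset 0: 0xE5 = 11100101 → 3-byte char (#1). Advance 3.
Byte at offset 3: 0xDE = 11011110 → 2-byte char (#2). Advance 2.
Byte at offset 5: 0xDE = 11011110 → 2-byte char (#3). Advance 2.
Byte at offset 7: 0xE8 = 11101000 → 3-byte char (#4). Advance 3.
Byte at offset 10: 0xF0 = 11110000 → 4-byte char (#5). Advance 4.
Byte at offset 14: 0xE0 = 11100000 → 3-byte char (#6). Advance 3.
Reached end at offset 17 after 6 code points.

6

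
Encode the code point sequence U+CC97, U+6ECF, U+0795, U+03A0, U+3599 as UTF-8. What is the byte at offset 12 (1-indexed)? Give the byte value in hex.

1-indexed offset 12 is 0-indexed offset 11.
U+CC97 → 3-byte form EC B2 97 at offsets 0–2.
U+6ECF → 3-byte form E6 BB 8F at offsets 3–5.
U+0795 → 2-byte form DE 95 at offsets 6–7.
U+03A0 → 2-byte form CE A0 at offsets 8–9.
U+3599 → 3-byte form E3 96 99 at offsets 10–12.
Offset 11 falls in char 5's range; it's byte 2 of E3 96 99 = 0x96.

0x96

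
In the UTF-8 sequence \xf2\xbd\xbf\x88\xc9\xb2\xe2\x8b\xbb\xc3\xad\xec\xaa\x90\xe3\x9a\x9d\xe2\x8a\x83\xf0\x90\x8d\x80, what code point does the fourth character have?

U+00ED

Offset 0: leading byte 0xF2 = 11110010 → 4-byte char #1 = F2 BD BF 88.
Offset 4: leading byte 0xC9 = 11001001 → 2-byte char #2 = C9 B2.
Offset 6: leading byte 0xE2 = 11100010 → 3-byte char #3 = E2 8B BB.
Offset 9: leading byte 0xC3 = 11000011 → 2-byte char #4 = C3 AD.
Leading byte 0xC3 = 11000011 matches 110xxxxx → 2-byte sequence.
Byte 1: 0xC3 = 11000011, payload 00011 (5 bits).
Byte 2: 0xAD = 10101101 (10xxxxxx ✓), payload 101101.
Concatenate: 00011101101 = 0xED (11 bits → U+00ED).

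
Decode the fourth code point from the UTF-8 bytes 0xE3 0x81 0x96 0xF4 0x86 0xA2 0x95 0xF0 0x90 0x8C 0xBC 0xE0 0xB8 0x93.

Offset 0: leading byte 0xE3 = 11100011 → 3-byte char #1 = E3 81 96.
Offset 3: leading byte 0xF4 = 11110100 → 4-byte char #2 = F4 86 A2 95.
Offset 7: leading byte 0xF0 = 11110000 → 4-byte char #3 = F0 90 8C BC.
Offset 11: leading byte 0xE0 = 11100000 → 3-byte char #4 = E0 B8 93.
Leading byte 0xE0 = 11100000 matches 1110xxxx → 3-byte sequence.
Byte 1: 0xE0 = 11100000, payload 0000 (4 bits).
Byte 2: 0xB8 = 10111000 (10xxxxxx ✓), payload 111000.
Byte 3: 0x93 = 10010011 (10xxxxxx ✓), payload 010011.
Concatenate: 0000111000010011 = 0xE13 (16 bits → U+0E13).

U+0E13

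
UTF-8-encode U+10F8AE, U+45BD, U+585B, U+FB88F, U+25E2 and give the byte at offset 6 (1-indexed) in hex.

1-indexed offset 6 is 0-indexed offset 5.
U+10F8AE → 4-byte form F4 8F A2 AE at offsets 0–3.
U+45BD → 3-byte form E4 96 BD at offsets 4–6.
Offset 5 falls in char 2's range; it's byte 2 of E4 96 BD = 0x96.

0x96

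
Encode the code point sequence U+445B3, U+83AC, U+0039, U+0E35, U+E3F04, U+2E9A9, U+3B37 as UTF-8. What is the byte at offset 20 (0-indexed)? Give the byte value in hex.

0xAC

U+445B3 → 4-byte form F1 84 96 B3 at offsets 0–3.
U+83AC → 3-byte form E8 8E AC at offsets 4–6.
U+0039 → 1-byte form 39 at offsets 7–7.
U+0E35 → 3-byte form E0 B8 B5 at offsets 8–10.
U+E3F04 → 4-byte form F3 A3 BC 84 at offsets 11–14.
U+2E9A9 → 4-byte form F0 AE A6 A9 at offsets 15–18.
U+3B37 → 3-byte form E3 AC B7 at offsets 19–21.
Offset 20 falls in char 7's range; it's byte 2 of E3 AC B7 = 0xAC.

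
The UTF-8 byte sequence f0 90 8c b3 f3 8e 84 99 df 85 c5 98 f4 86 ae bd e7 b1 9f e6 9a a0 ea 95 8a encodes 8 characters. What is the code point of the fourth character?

U+0158

Offset 0: leading byte 0xF0 = 11110000 → 4-byte char #1 = F0 90 8C B3.
Offset 4: leading byte 0xF3 = 11110011 → 4-byte char #2 = F3 8E 84 99.
Offset 8: leading byte 0xDF = 11011111 → 2-byte char #3 = DF 85.
Offset 10: leading byte 0xC5 = 11000101 → 2-byte char #4 = C5 98.
Leading byte 0xC5 = 11000101 matches 110xxxxx → 2-byte sequence.
Byte 1: 0xC5 = 11000101, payload 00101 (5 bits).
Byte 2: 0x98 = 10011000 (10xxxxxx ✓), payload 011000.
Concatenate: 00101011000 = 0x158 (11 bits → U+0158).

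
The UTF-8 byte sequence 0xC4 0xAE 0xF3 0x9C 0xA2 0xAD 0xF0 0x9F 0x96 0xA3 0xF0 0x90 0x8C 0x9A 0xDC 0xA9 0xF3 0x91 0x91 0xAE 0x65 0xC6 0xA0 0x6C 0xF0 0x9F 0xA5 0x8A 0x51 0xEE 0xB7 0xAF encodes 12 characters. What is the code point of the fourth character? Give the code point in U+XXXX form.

Offset 0: leading byte 0xC4 = 11000100 → 2-byte char #1 = C4 AE.
Offset 2: leading byte 0xF3 = 11110011 → 4-byte char #2 = F3 9C A2 AD.
Offset 6: leading byte 0xF0 = 11110000 → 4-byte char #3 = F0 9F 96 A3.
Offset 10: leading byte 0xF0 = 11110000 → 4-byte char #4 = F0 90 8C 9A.
Leading byte 0xF0 = 11110000 matches 11110xxx → 4-byte sequence.
Byte 1: 0xF0 = 11110000, payload 000 (3 bits).
Byte 2: 0x90 = 10010000 (10xxxxxx ✓), payload 010000.
Byte 3: 0x8C = 10001100 (10xxxxxx ✓), payload 001100.
Byte 4: 0x9A = 10011010 (10xxxxxx ✓), payload 011010.
Concatenate: 000010000001100011010 = 0x1031A (21 bits → U+1031A).

U+1031A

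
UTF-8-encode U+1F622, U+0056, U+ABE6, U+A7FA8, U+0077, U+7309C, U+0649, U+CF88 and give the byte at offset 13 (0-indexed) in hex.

U+1F622 → 4-byte form F0 9F 98 A2 at offsets 0–3.
U+0056 → 1-byte form 56 at offsets 4–4.
U+ABE6 → 3-byte form EA AF A6 at offsets 5–7.
U+A7FA8 → 4-byte form F2 A7 BE A8 at offsets 8–11.
U+0077 → 1-byte form 77 at offsets 12–12.
U+7309C → 4-byte form F1 B3 82 9C at offsets 13–16.
Offset 13 falls in char 6's range; it's byte 1 of F1 B3 82 9C = 0xF1.

0xF1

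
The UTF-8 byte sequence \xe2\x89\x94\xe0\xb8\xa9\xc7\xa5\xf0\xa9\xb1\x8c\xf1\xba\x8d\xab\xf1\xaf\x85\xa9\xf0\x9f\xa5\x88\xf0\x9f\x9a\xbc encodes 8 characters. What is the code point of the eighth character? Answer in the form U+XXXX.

Offset 0: leading byte 0xE2 = 11100010 → 3-byte char #1 = E2 89 94.
Offset 3: leading byte 0xE0 = 11100000 → 3-byte char #2 = E0 B8 A9.
Offset 6: leading byte 0xC7 = 11000111 → 2-byte char #3 = C7 A5.
Offset 8: leading byte 0xF0 = 11110000 → 4-byte char #4 = F0 A9 B1 8C.
Offset 12: leading byte 0xF1 = 11110001 → 4-byte char #5 = F1 BA 8D AB.
Offset 16: leading byte 0xF1 = 11110001 → 4-byte char #6 = F1 AF 85 A9.
Offset 20: leading byte 0xF0 = 11110000 → 4-byte char #7 = F0 9F A5 88.
Offset 24: leading byte 0xF0 = 11110000 → 4-byte char #8 = F0 9F 9A BC.
Leading byte 0xF0 = 11110000 matches 11110xxx → 4-byte sequence.
Byte 1: 0xF0 = 11110000, payload 000 (3 bits).
Byte 2: 0x9F = 10011111 (10xxxxxx ✓), payload 011111.
Byte 3: 0x9A = 10011010 (10xxxxxx ✓), payload 011010.
Byte 4: 0xBC = 10111100 (10xxxxxx ✓), payload 111100.
Concatenate: 000011111011010111100 = 0x1F6BC (21 bits → U+1F6BC).

U+1F6BC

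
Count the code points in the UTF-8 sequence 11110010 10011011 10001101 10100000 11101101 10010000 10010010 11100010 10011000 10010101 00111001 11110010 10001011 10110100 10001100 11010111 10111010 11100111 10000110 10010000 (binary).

Byte at offset 0: 0xF2 = 11110010 → 4-byte char (#1). Advance 4.
Byte at offset 4: 0xED = 11101101 → 3-byte char (#2). Advance 3.
Byte at offset 7: 0xE2 = 11100010 → 3-byte char (#3). Advance 3.
Byte at offset 10: 0x39 = 00111001 → 1-byte char (#4). Advance 1.
Byte at offset 11: 0xF2 = 11110010 → 4-byte char (#5). Advance 4.
Byte at offset 15: 0xD7 = 11010111 → 2-byte char (#6). Advance 2.
Byte at offset 17: 0xE7 = 11100111 → 3-byte char (#7). Advance 3.
Reached end at offset 20 after 7 code points.

7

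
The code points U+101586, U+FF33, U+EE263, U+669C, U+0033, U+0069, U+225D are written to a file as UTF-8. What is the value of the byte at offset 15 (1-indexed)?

0x33

1-indexed offset 15 is 0-indexed offset 14.
U+101586 → 4-byte form F4 81 96 86 at offsets 0–3.
U+FF33 → 3-byte form EF BC B3 at offsets 4–6.
U+EE263 → 4-byte form F3 AE 89 A3 at offsets 7–10.
U+669C → 3-byte form E6 9A 9C at offsets 11–13.
U+0033 → 1-byte form 33 at offsets 14–14.
Offset 14 falls in char 5's range; it's byte 1 of 33 = 0x33.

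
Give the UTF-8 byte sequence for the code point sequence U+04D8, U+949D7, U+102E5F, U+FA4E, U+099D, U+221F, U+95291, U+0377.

U+04D8: 2-byte form → D3 98.
U+949D7: 4-byte form → F2 94 A7 97.
U+102E5F: 4-byte form → F4 82 B9 9F.
U+FA4E: 3-byte form → EF A9 8E.
U+099D: 3-byte form → E0 A6 9D.
U+221F: 3-byte form → E2 88 9F.
U+95291: 4-byte form → F2 95 8A 91.
U+0377: 2-byte form → CD B7.
Concatenated (25 bytes): D3 98 F2 94 A7 97 F4 82 B9 9F EF A9 8E E0 A6 9D E2 88 9F F2 95 8A 91 CD B7.

D3 98 F2 94 A7 97 F4 82 B9 9F EF A9 8E E0 A6 9D E2 88 9F F2 95 8A 91 CD B7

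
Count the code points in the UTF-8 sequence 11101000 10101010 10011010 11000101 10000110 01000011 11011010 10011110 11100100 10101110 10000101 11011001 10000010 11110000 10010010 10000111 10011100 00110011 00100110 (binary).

9

Byte at offset 0: 0xE8 = 11101000 → 3-byte char (#1). Advance 3.
Byte at offset 3: 0xC5 = 11000101 → 2-byte char (#2). Advance 2.
Byte at offset 5: 0x43 = 01000011 → 1-byte char (#3). Advance 1.
Byte at offset 6: 0xDA = 11011010 → 2-byte char (#4). Advance 2.
Byte at offset 8: 0xE4 = 11100100 → 3-byte char (#5). Advance 3.
Byte at offset 11: 0xD9 = 11011001 → 2-byte char (#6). Advance 2.
Byte at offset 13: 0xF0 = 11110000 → 4-byte char (#7). Advance 4.
Byte at offset 17: 0x33 = 00110011 → 1-byte char (#8). Advance 1.
Byte at offset 18: 0x26 = 00100110 → 1-byte char (#9). Advance 1.
Reached end at offset 19 after 9 code points.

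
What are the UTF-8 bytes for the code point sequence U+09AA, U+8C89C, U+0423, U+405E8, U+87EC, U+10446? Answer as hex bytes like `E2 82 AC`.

U+09AA: 3-byte form → E0 A6 AA.
U+8C89C: 4-byte form → F2 8C A2 9C.
U+0423: 2-byte form → D0 A3.
U+405E8: 4-byte form → F1 80 97 A8.
U+87EC: 3-byte form → E8 9F AC.
U+10446: 4-byte form → F0 90 91 86.
Concatenated (20 bytes): E0 A6 AA F2 8C A2 9C D0 A3 F1 80 97 A8 E8 9F AC F0 90 91 86.

E0 A6 AA F2 8C A2 9C D0 A3 F1 80 97 A8 E8 9F AC F0 90 91 86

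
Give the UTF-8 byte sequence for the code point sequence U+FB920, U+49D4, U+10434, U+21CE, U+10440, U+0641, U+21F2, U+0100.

U+FB920: 4-byte form → F3 BB A4 A0.
U+49D4: 3-byte form → E4 A7 94.
U+10434: 4-byte form → F0 90 90 B4.
U+21CE: 3-byte form → E2 87 8E.
U+10440: 4-byte form → F0 90 91 80.
U+0641: 2-byte form → D9 81.
U+21F2: 3-byte form → E2 87 B2.
U+0100: 2-byte form → C4 80.
Concatenated (25 bytes): F3 BB A4 A0 E4 A7 94 F0 90 90 B4 E2 87 8E F0 90 91 80 D9 81 E2 87 B2 C4 80.

F3 BB A4 A0 E4 A7 94 F0 90 90 B4 E2 87 8E F0 90 91 80 D9 81 E2 87 B2 C4 80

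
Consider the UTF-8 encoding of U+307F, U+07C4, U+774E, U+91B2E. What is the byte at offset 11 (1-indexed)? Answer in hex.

1-indexed offset 11 is 0-indexed offset 10.
U+307F → 3-byte form E3 81 BF at offsets 0–2.
U+07C4 → 2-byte form DF 84 at offsets 3–4.
U+774E → 3-byte form E7 9D 8E at offsets 5–7.
U+91B2E → 4-byte form F2 91 AC AE at offsets 8–11.
Offset 10 falls in char 4's range; it's byte 3 of F2 91 AC AE = 0xAC.

0xAC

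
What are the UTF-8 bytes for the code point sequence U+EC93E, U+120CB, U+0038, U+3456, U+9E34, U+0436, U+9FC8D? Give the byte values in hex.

U+EC93E: 4-byte form → F3 AC A4 BE.
U+120CB: 4-byte form → F0 92 83 8B.
U+0038: 1-byte form → 38.
U+3456: 3-byte form → E3 91 96.
U+9E34: 3-byte form → E9 B8 B4.
U+0436: 2-byte form → D0 B6.
U+9FC8D: 4-byte form → F2 9F B2 8D.
Concatenated (21 bytes): F3 AC A4 BE F0 92 83 8B 38 E3 91 96 E9 B8 B4 D0 B6 F2 9F B2 8D.

F3 AC A4 BE F0 92 83 8B 38 E3 91 96 E9 B8 B4 D0 B6 F2 9F B2 8D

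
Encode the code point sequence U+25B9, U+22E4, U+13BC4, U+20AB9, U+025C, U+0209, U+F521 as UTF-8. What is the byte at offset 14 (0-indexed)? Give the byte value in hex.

U+25B9 → 3-byte form E2 96 B9 at offsets 0–2.
U+22E4 → 3-byte form E2 8B A4 at offsets 3–5.
U+13BC4 → 4-byte form F0 93 AF 84 at offsets 6–9.
U+20AB9 → 4-byte form F0 A0 AA B9 at offsets 10–13.
U+025C → 2-byte form C9 9C at offsets 14–15.
Offset 14 falls in char 5's range; it's byte 1 of C9 9C = 0xC9.

0xC9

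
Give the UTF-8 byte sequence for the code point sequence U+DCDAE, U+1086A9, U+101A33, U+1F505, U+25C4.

F3 9C B6 AE F4 88 9A A9 F4 81 A8 B3 F0 9F 94 85 E2 97 84

U+DCDAE: 4-byte form → F3 9C B6 AE.
U+1086A9: 4-byte form → F4 88 9A A9.
U+101A33: 4-byte form → F4 81 A8 B3.
U+1F505: 4-byte form → F0 9F 94 85.
U+25C4: 3-byte form → E2 97 84.
Concatenated (19 bytes): F3 9C B6 AE F4 88 9A A9 F4 81 A8 B3 F0 9F 94 85 E2 97 84.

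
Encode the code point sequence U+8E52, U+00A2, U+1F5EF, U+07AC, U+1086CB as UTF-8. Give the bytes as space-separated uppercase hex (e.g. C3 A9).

E8 B9 92 C2 A2 F0 9F 97 AF DE AC F4 88 9B 8B

U+8E52: 3-byte form → E8 B9 92.
U+00A2: 2-byte form → C2 A2.
U+1F5EF: 4-byte form → F0 9F 97 AF.
U+07AC: 2-byte form → DE AC.
U+1086CB: 4-byte form → F4 88 9B 8B.
Concatenated (15 bytes): E8 B9 92 C2 A2 F0 9F 97 AF DE AC F4 88 9B 8B.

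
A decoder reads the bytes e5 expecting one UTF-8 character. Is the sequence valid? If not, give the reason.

invalid (sequence truncated)

Leading byte 0xE5 = 11100101 → 3-byte form, but only 1 byte is present.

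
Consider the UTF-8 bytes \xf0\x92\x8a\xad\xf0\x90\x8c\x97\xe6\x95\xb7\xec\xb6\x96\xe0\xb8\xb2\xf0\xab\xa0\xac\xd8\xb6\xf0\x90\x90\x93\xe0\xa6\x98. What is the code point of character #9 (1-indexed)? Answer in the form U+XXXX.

Offset 0: leading byte 0xF0 = 11110000 → 4-byte char #1 = F0 92 8A AD.
Offset 4: leading byte 0xF0 = 11110000 → 4-byte char #2 = F0 90 8C 97.
Offset 8: leading byte 0xE6 = 11100110 → 3-byte char #3 = E6 95 B7.
Offset 11: leading byte 0xEC = 11101100 → 3-byte char #4 = EC B6 96.
Offset 14: leading byte 0xE0 = 11100000 → 3-byte char #5 = E0 B8 B2.
Offset 17: leading byte 0xF0 = 11110000 → 4-byte char #6 = F0 AB A0 AC.
Offset 21: leading byte 0xD8 = 11011000 → 2-byte char #7 = D8 B6.
Offset 23: leading byte 0xF0 = 11110000 → 4-byte char #8 = F0 90 90 93.
Offset 27: leading byte 0xE0 = 11100000 → 3-byte char #9 = E0 A6 98.
Leading byte 0xE0 = 11100000 matches 1110xxxx → 3-byte sequence.
Byte 1: 0xE0 = 11100000, payload 0000 (4 bits).
Byte 2: 0xA6 = 10100110 (10xxxxxx ✓), payload 100110.
Byte 3: 0x98 = 10011000 (10xxxxxx ✓), payload 011000.
Concatenate: 0000100110011000 = 0x998 (16 bits → U+0998).

U+0998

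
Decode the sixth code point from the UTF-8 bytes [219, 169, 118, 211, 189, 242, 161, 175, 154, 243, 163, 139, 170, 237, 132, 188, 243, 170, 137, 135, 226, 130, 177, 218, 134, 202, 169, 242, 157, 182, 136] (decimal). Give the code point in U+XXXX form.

Offset 0: leading byte 0xDB = 11011011 → 2-byte char #1 = DB A9.
Offset 2: leading byte 0x76 = 01110110 → 1-byte char #2 = 76.
Offset 3: leading byte 0xD3 = 11010011 → 2-byte char #3 = D3 BD.
Offset 5: leading byte 0xF2 = 11110010 → 4-byte char #4 = F2 A1 AF 9A.
Offset 9: leading byte 0xF3 = 11110011 → 4-byte char #5 = F3 A3 8B AA.
Offset 13: leading byte 0xED = 11101101 → 3-byte char #6 = ED 84 BC.
Leading byte 0xED = 11101101 matches 1110xxxx → 3-byte sequence.
Byte 1: 0xED = 11101101, payload 1101 (4 bits).
Byte 2: 0x84 = 10000100 (10xxxxxx ✓), payload 000100.
Byte 3: 0xBC = 10111100 (10xxxxxx ✓), payload 111100.
Concatenate: 1101000100111100 = 0xD13C (16 bits → U+D13C).

U+D13C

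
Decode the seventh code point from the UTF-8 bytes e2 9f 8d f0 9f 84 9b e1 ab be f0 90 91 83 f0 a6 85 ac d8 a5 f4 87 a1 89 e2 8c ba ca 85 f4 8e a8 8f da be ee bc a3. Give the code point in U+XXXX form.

Offset 0: leading byte 0xE2 = 11100010 → 3-byte char #1 = E2 9F 8D.
Offset 3: leading byte 0xF0 = 11110000 → 4-byte char #2 = F0 9F 84 9B.
Offset 7: leading byte 0xE1 = 11100001 → 3-byte char #3 = E1 AB BE.
Offset 10: leading byte 0xF0 = 11110000 → 4-byte char #4 = F0 90 91 83.
Offset 14: leading byte 0xF0 = 11110000 → 4-byte char #5 = F0 A6 85 AC.
Offset 18: leading byte 0xD8 = 11011000 → 2-byte char #6 = D8 A5.
Offset 20: leading byte 0xF4 = 11110100 → 4-byte char #7 = F4 87 A1 89.
Leading byte 0xF4 = 11110100 matches 11110xxx → 4-byte sequence.
Byte 1: 0xF4 = 11110100, payload 100 (3 bits).
Byte 2: 0x87 = 10000111 (10xxxxxx ✓), payload 000111.
Byte 3: 0xA1 = 10100001 (10xxxxxx ✓), payload 100001.
Byte 4: 0x89 = 10001001 (10xxxxxx ✓), payload 001001.
Concatenate: 100000111100001001001 = 0x107849 (21 bits → U+107849).

U+107849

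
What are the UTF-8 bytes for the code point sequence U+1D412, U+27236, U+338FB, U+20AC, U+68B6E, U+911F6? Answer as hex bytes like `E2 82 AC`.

U+1D412: 4-byte form → F0 9D 90 92.
U+27236: 4-byte form → F0 A7 88 B6.
U+338FB: 4-byte form → F0 B3 A3 BB.
U+20AC: 3-byte form → E2 82 AC.
U+68B6E: 4-byte form → F1 A8 AD AE.
U+911F6: 4-byte form → F2 91 87 B6.
Concatenated (23 bytes): F0 9D 90 92 F0 A7 88 B6 F0 B3 A3 BB E2 82 AC F1 A8 AD AE F2 91 87 B6.

F0 9D 90 92 F0 A7 88 B6 F0 B3 A3 BB E2 82 AC F1 A8 AD AE F2 91 87 B6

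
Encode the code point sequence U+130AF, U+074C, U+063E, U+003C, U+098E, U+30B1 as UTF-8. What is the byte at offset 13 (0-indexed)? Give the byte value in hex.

0x82

U+130AF → 4-byte form F0 93 82 AF at offsets 0–3.
U+074C → 2-byte form DD 8C at offsets 4–5.
U+063E → 2-byte form D8 BE at offsets 6–7.
U+003C → 1-byte form 3C at offsets 8–8.
U+098E → 3-byte form E0 A6 8E at offsets 9–11.
U+30B1 → 3-byte form E3 82 B1 at offsets 12–14.
Offset 13 falls in char 6's range; it's byte 2 of E3 82 B1 = 0x82.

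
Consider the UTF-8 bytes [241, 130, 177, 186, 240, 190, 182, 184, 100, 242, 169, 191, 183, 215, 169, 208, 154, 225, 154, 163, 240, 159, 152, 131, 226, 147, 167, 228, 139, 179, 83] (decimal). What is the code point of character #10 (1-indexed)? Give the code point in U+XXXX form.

Offset 0: leading byte 0xF1 = 11110001 → 4-byte char #1 = F1 82 B1 BA.
Offset 4: leading byte 0xF0 = 11110000 → 4-byte char #2 = F0 BE B6 B8.
Offset 8: leading byte 0x64 = 01100100 → 1-byte char #3 = 64.
Offset 9: leading byte 0xF2 = 11110010 → 4-byte char #4 = F2 A9 BF B7.
Offset 13: leading byte 0xD7 = 11010111 → 2-byte char #5 = D7 A9.
Offset 15: leading byte 0xD0 = 11010000 → 2-byte char #6 = D0 9A.
Offset 17: leading byte 0xE1 = 11100001 → 3-byte char #7 = E1 9A A3.
Offset 20: leading byte 0xF0 = 11110000 → 4-byte char #8 = F0 9F 98 83.
Offset 24: leading byte 0xE2 = 11100010 → 3-byte char #9 = E2 93 A7.
Offset 27: leading byte 0xE4 = 11100100 → 3-byte char #10 = E4 8B B3.
Leading byte 0xE4 = 11100100 matches 1110xxxx → 3-byte sequence.
Byte 1: 0xE4 = 11100100, payload 0100 (4 bits).
Byte 2: 0x8B = 10001011 (10xxxxxx ✓), payload 001011.
Byte 3: 0xB3 = 10110011 (10xxxxxx ✓), payload 110011.
Concatenate: 0100001011110011 = 0x42F3 (16 bits → U+42F3).

U+42F3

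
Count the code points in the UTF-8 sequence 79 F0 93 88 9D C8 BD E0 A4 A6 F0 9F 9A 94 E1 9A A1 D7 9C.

Byte at offset 0: 0x79 = 01111001 → 1-byte char (#1). Advance 1.
Byte at offset 1: 0xF0 = 11110000 → 4-byte char (#2). Advance 4.
Byte at offset 5: 0xC8 = 11001000 → 2-byte char (#3). Advance 2.
Byte at offset 7: 0xE0 = 11100000 → 3-byte char (#4). Advance 3.
Byte at offset 10: 0xF0 = 11110000 → 4-byte char (#5). Advance 4.
Byte at offset 14: 0xE1 = 11100001 → 3-byte char (#6). Advance 3.
Byte at offset 17: 0xD7 = 11010111 → 2-byte char (#7). Advance 2.
Reached end at offset 19 after 7 code points.

7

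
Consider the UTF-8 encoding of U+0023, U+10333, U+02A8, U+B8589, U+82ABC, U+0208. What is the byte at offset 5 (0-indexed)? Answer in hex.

0xCA

U+0023 → 1-byte form 23 at offsets 0–0.
U+10333 → 4-byte form F0 90 8C B3 at offsets 1–4.
U+02A8 → 2-byte form CA A8 at offsets 5–6.
Offset 5 falls in char 3's range; it's byte 1 of CA A8 = 0xCA.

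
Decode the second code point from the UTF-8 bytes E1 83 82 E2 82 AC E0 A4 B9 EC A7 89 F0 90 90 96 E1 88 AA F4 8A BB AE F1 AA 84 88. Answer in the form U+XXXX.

Offset 0: leading byte 0xE1 = 11100001 → 3-byte char #1 = E1 83 82.
Offset 3: leading byte 0xE2 = 11100010 → 3-byte char #2 = E2 82 AC.
Leading byte 0xE2 = 11100010 matches 1110xxxx → 3-byte sequence.
Byte 1: 0xE2 = 11100010, payload 0010 (4 bits).
Byte 2: 0x82 = 10000010 (10xxxxxx ✓), payload 000010.
Byte 3: 0xAC = 10101100 (10xxxxxx ✓), payload 101100.
Concatenate: 0010000010101100 = 0x20AC (16 bits → U+20AC).

U+20AC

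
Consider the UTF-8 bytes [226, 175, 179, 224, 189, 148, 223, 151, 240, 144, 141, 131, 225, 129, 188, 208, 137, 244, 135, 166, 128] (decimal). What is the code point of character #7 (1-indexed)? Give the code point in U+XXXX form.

U+107980

Offset 0: leading byte 0xE2 = 11100010 → 3-byte char #1 = E2 AF B3.
Offset 3: leading byte 0xE0 = 11100000 → 3-byte char #2 = E0 BD 94.
Offset 6: leading byte 0xDF = 11011111 → 2-byte char #3 = DF 97.
Offset 8: leading byte 0xF0 = 11110000 → 4-byte char #4 = F0 90 8D 83.
Offset 12: leading byte 0xE1 = 11100001 → 3-byte char #5 = E1 81 BC.
Offset 15: leading byte 0xD0 = 11010000 → 2-byte char #6 = D0 89.
Offset 17: leading byte 0xF4 = 11110100 → 4-byte char #7 = F4 87 A6 80.
Leading byte 0xF4 = 11110100 matches 11110xxx → 4-byte sequence.
Byte 1: 0xF4 = 11110100, payload 100 (3 bits).
Byte 2: 0x87 = 10000111 (10xxxxxx ✓), payload 000111.
Byte 3: 0xA6 = 10100110 (10xxxxxx ✓), payload 100110.
Byte 4: 0x80 = 10000000 (10xxxxxx ✓), payload 000000.
Concatenate: 100000111100110000000 = 0x107980 (21 bits → U+107980).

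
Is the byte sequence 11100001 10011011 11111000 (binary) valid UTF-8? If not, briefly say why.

Leading byte 0xE1 = 11100001 → 3-byte form.
Byte 3 is 0xF8 = 11111000, which is not 10xxxxxx — expected a continuation byte.

invalid (non-continuation byte where continuation expected)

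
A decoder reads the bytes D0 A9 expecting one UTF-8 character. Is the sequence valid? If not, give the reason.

valid

Leading byte 0xD0 = 11010000 → 2-byte form.
Continuation bytes 0xA9=10101001 all match 10xxxxxx.
Decoded value 0x429 is ≥ 0x80 (shortest form) and not a surrogate.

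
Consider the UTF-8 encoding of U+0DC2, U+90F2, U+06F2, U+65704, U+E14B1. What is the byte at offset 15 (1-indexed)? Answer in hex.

1-indexed offset 15 is 0-indexed offset 14.
U+0DC2 → 3-byte form E0 B7 82 at offsets 0–2.
U+90F2 → 3-byte form E9 83 B2 at offsets 3–5.
U+06F2 → 2-byte form DB B2 at offsets 6–7.
U+65704 → 4-byte form F1 A5 9C 84 at offsets 8–11.
U+E14B1 → 4-byte form F3 A1 92 B1 at offsets 12–15.
Offset 14 falls in char 5's range; it's byte 3 of F3 A1 92 B1 = 0x92.

0x92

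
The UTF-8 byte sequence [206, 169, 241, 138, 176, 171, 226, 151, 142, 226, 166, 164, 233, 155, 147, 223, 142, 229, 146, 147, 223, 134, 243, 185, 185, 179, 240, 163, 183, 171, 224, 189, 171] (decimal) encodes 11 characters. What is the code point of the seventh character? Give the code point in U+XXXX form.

Offset 0: leading byte 0xCE = 11001110 → 2-byte char #1 = CE A9.
Offset 2: leading byte 0xF1 = 11110001 → 4-byte char #2 = F1 8A B0 AB.
Offset 6: leading byte 0xE2 = 11100010 → 3-byte char #3 = E2 97 8E.
Offset 9: leading byte 0xE2 = 11100010 → 3-byte char #4 = E2 A6 A4.
Offset 12: leading byte 0xE9 = 11101001 → 3-byte char #5 = E9 9B 93.
Offset 15: leading byte 0xDF = 11011111 → 2-byte char #6 = DF 8E.
Offset 17: leading byte 0xE5 = 11100101 → 3-byte char #7 = E5 92 93.
Leading byte 0xE5 = 11100101 matches 1110xxxx → 3-byte sequence.
Byte 1: 0xE5 = 11100101, payload 0101 (4 bits).
Byte 2: 0x92 = 10010010 (10xxxxxx ✓), payload 010010.
Byte 3: 0x93 = 10010011 (10xxxxxx ✓), payload 010011.
Concatenate: 0101010010010011 = 0x5493 (16 bits → U+5493).

U+5493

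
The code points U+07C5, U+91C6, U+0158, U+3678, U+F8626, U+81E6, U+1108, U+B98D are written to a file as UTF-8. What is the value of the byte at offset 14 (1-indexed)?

0xA6

1-indexed offset 14 is 0-indexed offset 13.
U+07C5 → 2-byte form DF 85 at offsets 0–1.
U+91C6 → 3-byte form E9 87 86 at offsets 2–4.
U+0158 → 2-byte form C5 98 at offsets 5–6.
U+3678 → 3-byte form E3 99 B8 at offsets 7–9.
U+F8626 → 4-byte form F3 B8 98 A6 at offsets 10–13.
Offset 13 falls in char 5's range; it's byte 4 of F3 B8 98 A6 = 0xA6.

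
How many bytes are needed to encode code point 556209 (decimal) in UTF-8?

U+87CB1 = 0x87CB1. UTF-8 uses 1 byte below 0x80, 2 below 0x800, 3 below 0x10000, 4 up to 0x10FFFF. 0x87CB1 is in U+10000–U+10FFFF → 4 bytes.

4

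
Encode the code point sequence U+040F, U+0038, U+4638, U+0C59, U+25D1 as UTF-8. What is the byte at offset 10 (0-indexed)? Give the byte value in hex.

0x97

U+040F → 2-byte form D0 8F at offsets 0–1.
U+0038 → 1-byte form 38 at offsets 2–2.
U+4638 → 3-byte form E4 98 B8 at offsets 3–5.
U+0C59 → 3-byte form E0 B1 99 at offsets 6–8.
U+25D1 → 3-byte form E2 97 91 at offsets 9–11.
Offset 10 falls in char 5's range; it's byte 2 of E2 97 91 = 0x97.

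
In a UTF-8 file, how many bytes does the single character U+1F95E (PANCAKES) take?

4

U+1F95E = 0x1F95E. UTF-8 uses 1 byte below 0x80, 2 below 0x800, 3 below 0x10000, 4 up to 0x10FFFF. 0x1F95E is in U+10000–U+10FFFF → 4 bytes.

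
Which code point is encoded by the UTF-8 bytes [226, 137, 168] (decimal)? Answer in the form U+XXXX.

U+2268

Leading byte 0xE2 = 11100010 matches 1110xxxx → 3-byte sequence.
Byte 1: 0xE2 = 11100010, payload 0010 (4 bits).
Byte 2: 0x89 = 10001001 (10xxxxxx ✓), payload 001001.
Byte 3: 0xA8 = 10101000 (10xxxxxx ✓), payload 101000.
Concatenate: 0010001001101000 = 0x2268 (16 bits → U+2268).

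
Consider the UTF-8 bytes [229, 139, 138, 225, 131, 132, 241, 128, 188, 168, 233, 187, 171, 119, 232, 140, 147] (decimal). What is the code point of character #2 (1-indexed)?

Offset 0: leading byte 0xE5 = 11100101 → 3-byte char #1 = E5 8B 8A.
Offset 3: leading byte 0xE1 = 11100001 → 3-byte char #2 = E1 83 84.
Leading byte 0xE1 = 11100001 matches 1110xxxx → 3-byte sequence.
Byte 1: 0xE1 = 11100001, payload 0001 (4 bits).
Byte 2: 0x83 = 10000011 (10xxxxxx ✓), payload 000011.
Byte 3: 0x84 = 10000100 (10xxxxxx ✓), payload 000100.
Concatenate: 0001000011000100 = 0x10C4 (16 bits → U+10C4).

U+10C4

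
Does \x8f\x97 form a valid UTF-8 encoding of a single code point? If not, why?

Byte 0x8F = 10001111 has the form 10xxxxxx — a continuation byte — but there is no preceding leading byte.

invalid (continuation byte with no leading byte)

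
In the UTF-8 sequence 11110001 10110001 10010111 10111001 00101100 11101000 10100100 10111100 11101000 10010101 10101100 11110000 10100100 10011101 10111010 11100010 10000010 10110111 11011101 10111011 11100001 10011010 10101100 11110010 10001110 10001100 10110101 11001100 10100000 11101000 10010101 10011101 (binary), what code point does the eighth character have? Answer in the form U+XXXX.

U+16AC

Offset 0: leading byte 0xF1 = 11110001 → 4-byte char #1 = F1 B1 97 B9.
Offset 4: leading byte 0x2C = 00101100 → 1-byte char #2 = 2C.
Offset 5: leading byte 0xE8 = 11101000 → 3-byte char #3 = E8 A4 BC.
Offset 8: leading byte 0xE8 = 11101000 → 3-byte char #4 = E8 95 AC.
Offset 11: leading byte 0xF0 = 11110000 → 4-byte char #5 = F0 A4 9D BA.
Offset 15: leading byte 0xE2 = 11100010 → 3-byte char #6 = E2 82 B7.
Offset 18: leading byte 0xDD = 11011101 → 2-byte char #7 = DD BB.
Offset 20: leading byte 0xE1 = 11100001 → 3-byte char #8 = E1 9A AC.
Leading byte 0xE1 = 11100001 matches 1110xxxx → 3-byte sequence.
Byte 1: 0xE1 = 11100001, payload 0001 (4 bits).
Byte 2: 0x9A = 10011010 (10xxxxxx ✓), payload 011010.
Byte 3: 0xAC = 10101100 (10xxxxxx ✓), payload 101100.
Concatenate: 0001011010101100 = 0x16AC (16 bits → U+16AC).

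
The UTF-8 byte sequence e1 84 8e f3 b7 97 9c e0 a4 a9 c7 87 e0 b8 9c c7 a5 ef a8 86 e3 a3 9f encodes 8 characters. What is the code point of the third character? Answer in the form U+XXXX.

U+0929

Offset 0: leading byte 0xE1 = 11100001 → 3-byte char #1 = E1 84 8E.
Offset 3: leading byte 0xF3 = 11110011 → 4-byte char #2 = F3 B7 97 9C.
Offset 7: leading byte 0xE0 = 11100000 → 3-byte char #3 = E0 A4 A9.
Leading byte 0xE0 = 11100000 matches 1110xxxx → 3-byte sequence.
Byte 1: 0xE0 = 11100000, payload 0000 (4 bits).
Byte 2: 0xA4 = 10100100 (10xxxxxx ✓), payload 100100.
Byte 3: 0xA9 = 10101001 (10xxxxxx ✓), payload 101001.
Concatenate: 0000100100101001 = 0x929 (16 bits → U+0929).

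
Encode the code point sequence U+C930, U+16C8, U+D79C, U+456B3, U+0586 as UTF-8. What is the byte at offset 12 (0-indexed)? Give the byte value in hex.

0xB3

U+C930 → 3-byte form EC A4 B0 at offsets 0–2.
U+16C8 → 3-byte form E1 9B 88 at offsets 3–5.
U+D79C → 3-byte form ED 9E 9C at offsets 6–8.
U+456B3 → 4-byte form F1 85 9A B3 at offsets 9–12.
Offset 12 falls in char 4's range; it's byte 4 of F1 85 9A B3 = 0xB3.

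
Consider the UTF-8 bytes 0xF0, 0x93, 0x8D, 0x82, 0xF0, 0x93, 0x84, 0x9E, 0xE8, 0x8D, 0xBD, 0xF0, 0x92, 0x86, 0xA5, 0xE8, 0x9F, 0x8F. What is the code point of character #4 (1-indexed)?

U+121A5

Offset 0: leading byte 0xF0 = 11110000 → 4-byte char #1 = F0 93 8D 82.
Offset 4: leading byte 0xF0 = 11110000 → 4-byte char #2 = F0 93 84 9E.
Offset 8: leading byte 0xE8 = 11101000 → 3-byte char #3 = E8 8D BD.
Offset 11: leading byte 0xF0 = 11110000 → 4-byte char #4 = F0 92 86 A5.
Leading byte 0xF0 = 11110000 matches 11110xxx → 4-byte sequence.
Byte 1: 0xF0 = 11110000, payload 000 (3 bits).
Byte 2: 0x92 = 10010010 (10xxxxxx ✓), payload 010010.
Byte 3: 0x86 = 10000110 (10xxxxxx ✓), payload 000110.
Byte 4: 0xA5 = 10100101 (10xxxxxx ✓), payload 100101.
Concatenate: 000010010000110100101 = 0x121A5 (21 bits → U+121A5).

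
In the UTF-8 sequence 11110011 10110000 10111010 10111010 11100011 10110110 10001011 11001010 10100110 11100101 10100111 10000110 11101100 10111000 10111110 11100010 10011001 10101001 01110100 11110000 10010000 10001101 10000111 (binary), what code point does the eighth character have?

U+10347

Offset 0: leading byte 0xF3 = 11110011 → 4-byte char #1 = F3 B0 BA BA.
Offset 4: leading byte 0xE3 = 11100011 → 3-byte char #2 = E3 B6 8B.
Offset 7: leading byte 0xCA = 11001010 → 2-byte char #3 = CA A6.
Offset 9: leading byte 0xE5 = 11100101 → 3-byte char #4 = E5 A7 86.
Offset 12: leading byte 0xEC = 11101100 → 3-byte char #5 = EC B8 BE.
Offset 15: leading byte 0xE2 = 11100010 → 3-byte char #6 = E2 99 A9.
Offset 18: leading byte 0x74 = 01110100 → 1-byte char #7 = 74.
Offset 19: leading byte 0xF0 = 11110000 → 4-byte char #8 = F0 90 8D 87.
Leading byte 0xF0 = 11110000 matches 11110xxx → 4-byte sequence.
Byte 1: 0xF0 = 11110000, payload 000 (3 bits).
Byte 2: 0x90 = 10010000 (10xxxxxx ✓), payload 010000.
Byte 3: 0x8D = 10001101 (10xxxxxx ✓), payload 001101.
Byte 4: 0x87 = 10000111 (10xxxxxx ✓), payload 000111.
Concatenate: 000010000001101000111 = 0x10347 (21 bits → U+10347).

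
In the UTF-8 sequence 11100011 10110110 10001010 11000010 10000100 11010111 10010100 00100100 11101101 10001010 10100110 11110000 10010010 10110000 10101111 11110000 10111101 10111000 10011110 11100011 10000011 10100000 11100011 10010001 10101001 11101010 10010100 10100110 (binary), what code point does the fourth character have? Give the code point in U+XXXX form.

U+0024

Offset 0: leading byte 0xE3 = 11100011 → 3-byte char #1 = E3 B6 8A.
Offset 3: leading byte 0xC2 = 11000010 → 2-byte char #2 = C2 84.
Offset 5: leading byte 0xD7 = 11010111 → 2-byte char #3 = D7 94.
Offset 7: leading byte 0x24 = 00100100 → 1-byte char #4 = 24.
Leading byte 0x24 = 00100100 matches 0xxxxxxx → 1-byte sequence.
Byte 1: 0x24 = 00100100, payload 0100100 (7 bits).
Concatenate: 0100100 = 0x24 (7 bits → U+0024).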